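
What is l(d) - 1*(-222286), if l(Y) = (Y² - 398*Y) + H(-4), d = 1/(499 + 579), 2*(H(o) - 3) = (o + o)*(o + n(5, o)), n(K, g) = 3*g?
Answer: 258392434609/1162084 ≈ 2.2235e+5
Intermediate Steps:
H(o) = 3 + 4*o² (H(o) = 3 + ((o + o)*(o + 3*o))/2 = 3 + ((2*o)*(4*o))/2 = 3 + (8*o²)/2 = 3 + 4*o²)
d = 1/1078 ≈ 0.00092764
l(Y) = 67 + Y² - 398*Y (l(Y) = (Y² - 398*Y) + (3 + 4*(-4)²) = (Y² - 398*Y) + (3 + 4*16) = (Y² - 398*Y) + (3 + 64) = (Y² - 398*Y) + 67 = 67 + Y² - 398*Y)
l(d) - 1*(-222286) = (67 + (1/1078)² - 398*1/1078) - 1*(-222286) = (67 + 1/1162084 - 199/539) + 222286 = 77430585/1162084 + 222286 = 258392434609/1162084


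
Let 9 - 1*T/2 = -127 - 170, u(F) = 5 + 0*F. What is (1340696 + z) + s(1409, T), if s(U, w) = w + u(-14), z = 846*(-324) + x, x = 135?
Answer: 1067344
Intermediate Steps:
u(F) = 5 (u(F) = 5 + 0 = 5)
z = -273969 (z = 846*(-324) + 135 = -274104 + 135 = -273969)
T = 612 (T = 18 - 2*(-127 - 170) = 18 - 2*(-297) = 18 + 594 = 612)
s(U, w) = 5 + w (s(U, w) = w + 5 = 5 + w)
(1340696 + z) + s(1409, T) = (1340696 - 273969) + (5 + 612) = 1066727 + 617 = 1067344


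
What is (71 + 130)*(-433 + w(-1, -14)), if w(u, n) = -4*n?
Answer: -75777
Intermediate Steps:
(71 + 130)*(-433 + w(-1, -14)) = (71 + 130)*(-433 - 4*(-14)) = 201*(-433 + 56) = 201*(-377) = -75777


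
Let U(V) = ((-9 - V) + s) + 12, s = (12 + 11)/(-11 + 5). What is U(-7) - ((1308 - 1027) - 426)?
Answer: 907/6 ≈ 151.17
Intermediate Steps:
s = -23/6 (s = 23/(-6) = 23*(-⅙) = -23/6 ≈ -3.8333)
U(V) = -⅚ - V (U(V) = ((-9 - V) - 23/6) + 12 = (-77/6 - V) + 12 = -⅚ - V)
U(-7) - ((1308 - 1027) - 426) = (-⅚ - 1*(-7)) - ((1308 - 1027) - 426) = (-⅚ + 7) - (281 - 426) = 37/6 - 1*(-145) = 37/6 + 145 = 907/6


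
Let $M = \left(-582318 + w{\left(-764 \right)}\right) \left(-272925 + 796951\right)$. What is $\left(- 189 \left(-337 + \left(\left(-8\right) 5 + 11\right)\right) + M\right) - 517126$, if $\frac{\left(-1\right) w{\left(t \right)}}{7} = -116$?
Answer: $-304724711108$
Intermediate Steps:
$w{\left(t \right)} = 812$ ($w{\left(t \right)} = \left(-7\right) \left(-116\right) = 812$)
$M = -304724263156$ ($M = \left(-582318 + 812\right) \left(-272925 + 796951\right) = \left(-581506\right) 524026 = -304724263156$)
$\left(- 189 \left(-337 + \left(\left(-8\right) 5 + 11\right)\right) + M\right) - 517126 = \left(- 189 \left(-337 + \left(\left(-8\right) 5 + 11\right)\right) - 304724263156\right) - 517126 = \left(- 189 \left(-337 + \left(-40 + 11\right)\right) - 304724263156\right) - 517126 = \left(- 189 \left(-337 - 29\right) - 304724263156\right) - 517126 = \left(\left(-189\right) \left(-366\right) - 304724263156\right) - 517126 = \left(69174 - 304724263156\right) - 517126 = -304724193982 - 517126 = -304724711108$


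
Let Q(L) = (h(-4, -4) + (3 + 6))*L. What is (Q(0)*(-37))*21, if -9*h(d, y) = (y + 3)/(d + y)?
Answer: 0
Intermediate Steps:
h(d, y) = -(3 + y)/(9*(d + y)) (h(d, y) = -(y + 3)/(9*(d + y)) = -(3 + y)/(9*(d + y)))
Q(L) = 647*L/72 (Q(L) = ((-3 - 1*(-4))/(9*(-4 - 4)) + (3 + 6))*L = ((⅑)*(-3 + 4)/(-8) + 9)*L = ((⅑)*(-⅛)*1 + 9)*L = (-1/72 + 9)*L = 647*L/72)
(Q(0)*(-37))*21 = (((647/72)*0)*(-37))*21 = (0*(-37))*21 = 0*21 = 0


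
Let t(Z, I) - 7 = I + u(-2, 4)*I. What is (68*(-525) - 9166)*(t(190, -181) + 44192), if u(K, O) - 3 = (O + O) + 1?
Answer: -1877462636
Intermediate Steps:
u(K, O) = 4 + 2*O (u(K, O) = 3 + ((O + O) + 1) = 3 + (2*O + 1) = 3 + (1 + 2*O) = 4 + 2*O)
t(Z, I) = 7 + 13*I (t(Z, I) = 7 + (I + (4 + 2*4)*I) = 7 + (I + (4 + 8)*I) = 7 + (I + 12*I) = 7 + 13*I)
(68*(-525) - 9166)*(t(190, -181) + 44192) = (68*(-525) - 9166)*((7 + 13*(-181)) + 44192) = (-35700 - 9166)*((7 - 2353) + 44192) = -44866*(-2346 + 44192) = -44866*41846 = -1877462636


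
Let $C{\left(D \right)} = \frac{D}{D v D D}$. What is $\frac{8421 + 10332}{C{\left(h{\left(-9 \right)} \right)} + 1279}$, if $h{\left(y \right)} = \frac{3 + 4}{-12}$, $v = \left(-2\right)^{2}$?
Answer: $\frac{918897}{62707} \approx 14.654$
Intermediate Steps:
$v = 4$
$h{\left(y \right)} = - \frac{7}{12}$ ($h{\left(y \right)} = 7 \left(- \frac{1}{12}\right) = - \frac{7}{12}$)
$C{\left(D \right)} = \frac{1}{4 D^{2}}$ ($C{\left(D \right)} = \frac{D}{D 4 D D} = \frac{D}{4 D D^{2}} = \frac{D}{4 D^{3}} = D \frac{1}{4 D^{3}} = \frac{1}{4 D^{2}}$)
$\frac{8421 + 10332}{C{\left(h{\left(-9 \right)} \right)} + 1279} = \frac{8421 + 10332}{\frac{1}{4 \cdot \frac{49}{144}} + 1279} = \frac{18753}{\frac{1}{4} \cdot \frac{144}{49} + 1279} = \frac{18753}{\frac{36}{49} + 1279} = \frac{18753}{\frac{62707}{49}} = 18753 \cdot \frac{49}{62707} = \frac{918897}{62707}$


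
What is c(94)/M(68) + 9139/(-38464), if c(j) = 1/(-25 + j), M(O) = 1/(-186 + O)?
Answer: -5169343/2654016 ≈ -1.9477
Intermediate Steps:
c(94)/M(68) + 9139/(-38464) = 1/((-25 + 94)*(1/(-186 + 68))) + 9139/(-38464) = 1/(69*(1/(-118))) + 9139*(-1/38464) = 1/(69*(-1/118)) - 9139/38464 = (1/69)*(-118) - 9139/38464 = -118/69 - 9139/38464 = -5169343/2654016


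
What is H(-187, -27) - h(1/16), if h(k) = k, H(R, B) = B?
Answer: -433/16 ≈ -27.063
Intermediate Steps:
H(-187, -27) - h(1/16) = -27 - 1/16 = -433/16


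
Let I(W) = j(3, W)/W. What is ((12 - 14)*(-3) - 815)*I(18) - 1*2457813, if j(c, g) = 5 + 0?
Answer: -44244679/18 ≈ -2.4580e+6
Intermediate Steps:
j(c, g) = 5
I(W) = 5/W
((12 - 14)*(-3) - 815)*I(18) - 1*2457813 = ((12 - 14)*(-3) - 815)*(5/18) - 1*2457813 = (-2*(-3) - 815)*(5*(1/18)) - 2457813 = (6 - 815)*(5/18) - 2457813 = -809*5/18 - 2457813 = -4045/18 - 2457813 = -44244679/18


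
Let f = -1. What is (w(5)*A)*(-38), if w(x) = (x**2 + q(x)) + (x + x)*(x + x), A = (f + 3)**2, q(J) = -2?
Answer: -18696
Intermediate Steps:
A = 4 (A = (-1 + 3)**2 = 2**2 = 4)
w(x) = -2 + 5*x**2 (w(x) = (x**2 - 2) + (x + x)*(x + x) = (-2 + x**2) + (2*x)*(2*x) = (-2 + x**2) + 4*x**2 = -2 + 5*x**2)
(w(5)*A)*(-38) = ((-2 + 5*5**2)*4)*(-38) = ((-2 + 5*25)*4)*(-38) = ((-2 + 125)*4)*(-38) = (123*4)*(-38) = 492*(-38) = -18696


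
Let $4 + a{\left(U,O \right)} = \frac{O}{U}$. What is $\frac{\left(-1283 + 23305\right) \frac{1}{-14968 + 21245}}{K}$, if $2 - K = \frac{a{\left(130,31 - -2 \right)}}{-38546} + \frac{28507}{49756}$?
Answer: $\frac{343166514901210}{139577099637541} \approx 2.4586$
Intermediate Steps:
$a{\left(U,O \right)} = -4 + \frac{O}{U}$
$K = \frac{22236275233}{15582895055}$ ($K = 2 - \left(\frac{-4 + \frac{31 - -2}{130}}{-38546} + \frac{28507}{49756}\right) = 2 - \left(\left(-4 + \left(31 + 2\right) \frac{1}{130}\right) \left(- \frac{1}{38546}\right) + 28507 \cdot \frac{1}{49756}\right) = 2 - \left(\left(-4 + 33 \cdot \frac{1}{130}\right) \left(- \frac{1}{38546}\right) + \frac{28507}{49756}\right) = 2 - \left(\left(-4 + \frac{33}{130}\right) \left(- \frac{1}{38546}\right) + \frac{28507}{49756}\right) = 2 - \left(\left(- \frac{487}{130}\right) \left(- \frac{1}{38546}\right) + \frac{28507}{49756}\right) = 2 - \left(\frac{487}{5010980} + \frac{28507}{49756}\right) = 2 - \frac{8929514877}{15582895055} = \frac{22236275233}{15582895055} \approx 1.427$)
$\frac{\left(-1283 + 23305\right) \frac{1}{-14968 + 21245}}{K} = \frac{\left(-1283 + 23305\right) \frac{1}{-14968 + 21245}}{\frac{22236275233}{15582895055}} = \frac{22022}{6277} \cdot \frac{15582895055}{22236275233} = \frac{343166514901210}{139577099637541}$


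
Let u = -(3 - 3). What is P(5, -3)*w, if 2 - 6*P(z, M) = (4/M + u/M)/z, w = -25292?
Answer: -429964/45 ≈ -9554.8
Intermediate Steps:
u = 0 (u = -1*0 = 0)
P(z, M) = ⅓ - 2/(3*M*z) (P(z, M) = ⅓ - (4/M + 0/M)/(6*z) = ⅓ - (4/M + 0)/(6*z) = ⅓ - 4/M/(6*z) = ⅓ - 2/(3*M*z))
P(5, -3)*w = ((⅓)*(-2 - 3*5)/(-3*5))*(-25292) = ((⅓)*(-⅓)*(⅕)*(-2 - 15))*(-25292) = ((⅓)*(-⅓)*(⅕)*(-17))*(-25292) = (17/45)*(-25292) = -429964/45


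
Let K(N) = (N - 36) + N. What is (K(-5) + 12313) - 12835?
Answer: -568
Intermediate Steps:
K(N) = -36 + 2*N (K(N) = (-36 + N) + N = -36 + 2*N)
(K(-5) + 12313) - 12835 = ((-36 + 2*(-5)) + 12313) - 12835 = ((-36 - 10) + 12313) - 12835 = (-46 + 12313) - 12835 = 12267 - 12835 = -568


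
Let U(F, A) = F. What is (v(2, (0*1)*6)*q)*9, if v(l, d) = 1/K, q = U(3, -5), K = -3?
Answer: -9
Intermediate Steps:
q = 3
v(l, d) = -⅓ (v(l, d) = 1/(-3) = -⅓)
(v(2, (0*1)*6)*q)*9 = -⅓*3*9 = -1*9 = -9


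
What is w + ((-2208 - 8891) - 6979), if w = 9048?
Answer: -9030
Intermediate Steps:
w + ((-2208 - 8891) - 6979) = 9048 + ((-2208 - 8891) - 6979) = 9048 + (-11099 - 6979) = 9048 - 18078 = -9030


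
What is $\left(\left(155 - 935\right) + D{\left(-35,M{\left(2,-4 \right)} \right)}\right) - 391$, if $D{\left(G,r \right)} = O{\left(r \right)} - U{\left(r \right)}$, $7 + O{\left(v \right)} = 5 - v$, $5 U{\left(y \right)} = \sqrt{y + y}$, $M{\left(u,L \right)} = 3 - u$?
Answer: $-1174 - \frac{\sqrt{2}}{5} \approx -1174.3$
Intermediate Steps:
$U{\left(y \right)} = \frac{\sqrt{2} \sqrt{y}}{5}$ ($U{\left(y \right)} = \frac{\sqrt{y + y}}{5} = \frac{\sqrt{2 y}}{5} = \frac{\sqrt{2} \sqrt{y}}{5}$)
$O{\left(v \right)} = -2 - v$ ($O{\left(v \right)} = -7 - \left(-5 + v\right) = -2 - v$)
$D{\left(G,r \right)} = -2 - r - \frac{\sqrt{2} \sqrt{r}}{5}$ ($D{\left(G,r \right)} = \left(-2 - r\right) - \frac{\sqrt{2} \sqrt{r}}{5} = -2 - r - \frac{\sqrt{2} \sqrt{r}}{5}$)
$\left(\left(155 - 935\right) + D{\left(-35,M{\left(2,-4 \right)} \right)}\right) - 391 = \left(\left(155 - 935\right) - \left(5 - 2 + \frac{\sqrt{2} \sqrt{3 - 2}}{5}\right)\right) - 391 = \left(-780 - \left(3 + \frac{\sqrt{2} \sqrt{3 - 2}}{5}\right)\right) - 391 = \left(-780 - \left(3 + \frac{\sqrt{2} \sqrt{1}}{5}\right)\right) - 391 = \left(-780 - \left(3 + \frac{1}{5} \sqrt{2} \cdot 1\right)\right) - 391 = \left(-780 - \left(3 + \frac{\sqrt{2}}{5}\right)\right) - 391 = \left(-783 - \frac{\sqrt{2}}{5}\right) - 391 = -1174 - \frac{\sqrt{2}}{5}$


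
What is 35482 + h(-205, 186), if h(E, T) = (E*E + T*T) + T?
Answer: 112289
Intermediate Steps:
h(E, T) = T + E² + T² (h(E, T) = (E² + T²) + T = T + E² + T²)
35482 + h(-205, 186) = 35482 + (186 + (-205)² + 186²) = 35482 + (186 + 42025 + 34596) = 35482 + 76807 = 112289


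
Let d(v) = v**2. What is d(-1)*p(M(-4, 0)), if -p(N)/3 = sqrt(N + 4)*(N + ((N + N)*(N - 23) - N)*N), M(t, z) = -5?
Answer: 4290*I ≈ 4290.0*I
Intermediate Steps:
p(N) = -3*sqrt(4 + N)*(N + N*(-N + 2*N*(-23 + N))) (p(N) = -3*sqrt(N + 4)*(N + ((N + N)*(N - 23) - N)*N) = -3*sqrt(4 + N)*(N + ((2*N)*(-23 + N) - N)*N) = -3*sqrt(4 + N)*(N + (2*N*(-23 + N) - N)*N) = -3*sqrt(4 + N)*(N + (-N + 2*N*(-23 + N))*N) = -3*sqrt(4 + N)*(N + N*(-N + 2*N*(-23 + N))))
d(-1)*p(M(-4, 0)) = (-1)**2*(3*(-5)*sqrt(4 - 5)*(-1 - 2*(-5)**2 + 47*(-5))) = 1*(3*(-5)*sqrt(-1)*(-1 - 2*25 - 235)) = 1*(3*(-5)*I*(-1 - 50 - 235)) = 1*(3*(-5)*I*(-286)) = 1*(4290*I) = 4290*I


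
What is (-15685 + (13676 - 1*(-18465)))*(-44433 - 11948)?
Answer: -927805736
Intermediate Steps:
(-15685 + (13676 - 1*(-18465)))*(-44433 - 11948) = (-15685 + (13676 + 18465))*(-56381) = (-15685 + 32141)*(-56381) = 16456*(-56381) = -927805736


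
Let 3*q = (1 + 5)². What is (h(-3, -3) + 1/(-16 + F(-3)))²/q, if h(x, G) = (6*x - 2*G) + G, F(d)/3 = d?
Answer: 35344/1875 ≈ 18.850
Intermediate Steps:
F(d) = 3*d
q = 12 (q = (1 + 5)²/3 = (⅓)*6² = (⅓)*36 = 12)
h(x, G) = -G + 6*x (h(x, G) = (-2*G + 6*x) + G = -G + 6*x)
(h(-3, -3) + 1/(-16 + F(-3)))²/q = ((-1*(-3) + 6*(-3)) + 1/(-16 + 3*(-3)))²/12 = ((3 - 18) + 1/(-16 - 9))²*(1/12) = (-15 + 1/(-25))²*(1/12) = (-15 - 1/25)²*(1/12) = (-376/25)²*(1/12) = (141376/625)*(1/12) = 35344/1875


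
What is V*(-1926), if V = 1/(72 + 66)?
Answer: -321/23 ≈ -13.957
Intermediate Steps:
V = 1/138 ≈ 0.0072464
V*(-1926) = (1/138)*(-1926) = -321/23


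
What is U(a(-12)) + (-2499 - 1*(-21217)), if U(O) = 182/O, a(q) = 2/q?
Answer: 17626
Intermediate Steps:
U(a(-12)) + (-2499 - 1*(-21217)) = 182/((2/(-12))) + (-2499 - 1*(-21217)) = 182/((2*(-1/12))) + (-2499 + 21217) = 182/(-⅙) + 18718 = 182*(-6) + 18718 = -1092 + 18718 = 17626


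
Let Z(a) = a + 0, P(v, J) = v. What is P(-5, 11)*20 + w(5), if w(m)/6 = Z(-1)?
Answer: -106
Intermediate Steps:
Z(a) = a
w(m) = -6 (w(m) = 6*(-1) = -6)
P(-5, 11)*20 + w(5) = -5*20 - 6 = -100 - 6 = -106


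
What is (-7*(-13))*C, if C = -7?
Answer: -637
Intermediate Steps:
(-7*(-13))*C = -7*(-13)*(-7) = 91*(-7) = -637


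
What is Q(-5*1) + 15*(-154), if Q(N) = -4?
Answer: -2314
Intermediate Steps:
Q(-5*1) + 15*(-154) = -4 + 15*(-154) = -4 - 2310 = -2314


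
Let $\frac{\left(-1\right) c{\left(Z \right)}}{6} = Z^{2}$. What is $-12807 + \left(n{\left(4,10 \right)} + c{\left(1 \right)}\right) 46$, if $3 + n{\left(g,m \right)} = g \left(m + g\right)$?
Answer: $-10645$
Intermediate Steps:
$n{\left(g,m \right)} = -3 + g \left(g + m\right)$ ($n{\left(g,m \right)} = -3 + g \left(m + g\right) = -3 + g \left(g + m\right)$)
$c{\left(Z \right)} = - 6 Z^{2}$
$-12807 + \left(n{\left(4,10 \right)} + c{\left(1 \right)}\right) 46 = -12807 + \left(\left(-3 + 4^{2} + 4 \cdot 10\right) - 6 \cdot 1^{2}\right) 46 = -12807 + \left(\left(-3 + 16 + 40\right) - 6\right) 46 = -12807 + \left(53 - 6\right) 46 = -12807 + 47 \cdot 46 = -12807 + 2162 = -10645$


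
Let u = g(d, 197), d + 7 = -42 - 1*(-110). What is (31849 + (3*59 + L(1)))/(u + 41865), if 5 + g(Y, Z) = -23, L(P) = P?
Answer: 32027/41837 ≈ 0.76552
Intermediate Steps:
d = 61 (d = -7 + (-42 - 1*(-110)) = -7 + (-42 + 110) = -7 + 68 = 61)
g(Y, Z) = -28 (g(Y, Z) = -5 - 23 = -28)
u = -28
(31849 + (3*59 + L(1)))/(u + 41865) = (31849 + (3*59 + 1))/(-28 + 41865) = (31849 + (177 + 1))/41837 = (31849 + 178)*(1/41837) = 32027*(1/41837) = 32027/41837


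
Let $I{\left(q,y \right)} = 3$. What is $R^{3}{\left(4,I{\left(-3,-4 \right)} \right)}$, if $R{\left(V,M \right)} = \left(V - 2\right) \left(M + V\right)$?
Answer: $2744$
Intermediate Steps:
$R{\left(V,M \right)} = \left(-2 + V\right) \left(M + V\right)$
$R^{3}{\left(4,I{\left(-3,-4 \right)} \right)} = \left(4^{2} - 6 - 8 + 3 \cdot 4\right)^{3} = \left(16 - 6 - 8 + 12\right)^{3} = 14^{3} = 2744$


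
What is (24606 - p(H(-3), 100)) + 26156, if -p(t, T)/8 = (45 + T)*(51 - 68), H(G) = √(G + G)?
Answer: 31042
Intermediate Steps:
H(G) = √2*√G (H(G) = √(2*G) = √2*√G)
p(t, T) = 6120 + 136*T (p(t, T) = -8*(45 + T)*(51 - 68) = -8*(45 + T)*(-17) = -8*(-765 - 17*T) = 6120 + 136*T)
(24606 - p(H(-3), 100)) + 26156 = (24606 - (6120 + 136*100)) + 26156 = (24606 - (6120 + 13600)) + 26156 = (24606 - 1*19720) + 26156 = (24606 - 19720) + 26156 = 4886 + 26156 = 31042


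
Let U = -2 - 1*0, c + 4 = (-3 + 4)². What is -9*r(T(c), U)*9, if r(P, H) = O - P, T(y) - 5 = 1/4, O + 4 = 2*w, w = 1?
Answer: 2349/4 ≈ 587.25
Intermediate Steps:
c = -3 (c = -4 + (-3 + 4)² = -4 + 1² = -4 + 1 = -3)
U = -2 (U = -2 + 0 = -2)
O = -2 (O = -4 + 2*1 = -4 + 2 = -2)
T(y) = 21/4 (T(y) = 5 + 1/4 = 5 + ¼ = 21/4)
r(P, H) = -2 - P
-9*r(T(c), U)*9 = -9*(-2 - 1*21/4)*9 = -9*(-2 - 21/4)*9 = -9*(-29/4)*9 = (261/4)*9 = 2349/4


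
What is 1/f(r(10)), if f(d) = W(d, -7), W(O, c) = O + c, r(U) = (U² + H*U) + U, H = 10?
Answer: 1/203 ≈ 0.0049261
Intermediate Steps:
r(U) = U² + 11*U (r(U) = (U² + 10*U) + U = U² + 11*U)
f(d) = -7 + d (f(d) = d - 7 = -7 + d)
1/f(r(10)) = 1/(-7 + 10*(11 + 10)) = 1/(-7 + 10*21) = 1/(-7 + 210) = 1/203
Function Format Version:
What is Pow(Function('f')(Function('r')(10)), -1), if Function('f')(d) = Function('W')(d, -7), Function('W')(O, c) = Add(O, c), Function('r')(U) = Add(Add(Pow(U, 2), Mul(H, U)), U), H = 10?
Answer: Rational(1, 203) ≈ 0.0049261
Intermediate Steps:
Function('r')(U) = Add(Pow(U, 2), Mul(11, U)) (Function('r')(U) = Add(Add(Pow(U, 2), Mul(10, U)), U) = Add(Pow(U, 2), Mul(11, U)))
Function('f')(d) = Add(-7, d) (Function('f')(d) = Add(d, -7) = Add(-7, d))
Pow(Function('f')(Function('r')(10)), -1) = Pow(Add(-7, Mul(10, Add(11, 10))), -1) = Pow(Add(-7, Mul(10, 21)), -1) = Pow(Add(-7, 210), -1) = Pow(203, -1) = Rational(1, 203)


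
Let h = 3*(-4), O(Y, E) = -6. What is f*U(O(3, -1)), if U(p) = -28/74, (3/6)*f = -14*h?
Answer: -4704/37 ≈ -127.14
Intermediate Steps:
h = -12
f = 336 (f = 2*(-14*(-12)) = 2*168 = 336)
U(p) = -14/37 (U(p) = -28*1/74 = -14/37)
f*U(O(3, -1)) = 336*(-14/37) = -4704/37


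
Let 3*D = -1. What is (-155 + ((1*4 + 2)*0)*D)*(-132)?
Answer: 20460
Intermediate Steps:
D = -1/3 (D = (1/3)*(-1) = -1/3 ≈ -0.33333)
(-155 + ((1*4 + 2)*0)*D)*(-132) = (-155 + ((1*4 + 2)*0)*(-1/3))*(-132) = (-155 + ((4 + 2)*0)*(-1/3))*(-132) = (-155 + (6*0)*(-1/3))*(-132) = (-155 + 0*(-1/3))*(-132) = (-155 + 0)*(-132) = -155*(-132) = 20460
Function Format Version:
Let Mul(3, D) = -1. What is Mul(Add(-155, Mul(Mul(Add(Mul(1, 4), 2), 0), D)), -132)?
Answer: 20460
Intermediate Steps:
D = Rational(-1, 3) (D = Mul(Rational(1, 3), -1) = Rational(-1, 3) ≈ -0.33333)
Mul(Add(-155, Mul(Mul(Add(Mul(1, 4), 2), 0), D)), -132) = Mul(Add(-155, Mul(Mul(Add(Mul(1, 4), 2), 0), Rational(-1, 3))), -132) = Mul(Add(-155, Mul(Mul(Add(4, 2), 0), Rational(-1, 3))), -132) = Mul(Add(-155, Mul(Mul(6, 0), Rational(-1, 3))), -132) = Mul(Add(-155, Mul(0, Rational(-1, 3))), -132) = Mul(Add(-155, 0), -132) = Mul(-155, -132) = 20460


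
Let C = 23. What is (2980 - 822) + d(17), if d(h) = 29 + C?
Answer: 2210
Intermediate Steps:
d(h) = 52 (d(h) = 29 + 23 = 52)
(2980 - 822) + d(17) = (2980 - 822) + 52 = 2158 + 52 = 2210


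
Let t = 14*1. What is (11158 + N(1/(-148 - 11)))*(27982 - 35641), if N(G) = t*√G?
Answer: -85459122 - 35742*I*√159/53 ≈ -8.5459e+7 - 8503.6*I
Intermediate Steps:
t = 14
N(G) = 14*√G
(11158 + N(1/(-148 - 11)))*(27982 - 35641) = (11158 + 14*√(1/(-148 - 11)))*(27982 - 35641) = (11158 + 14*√(1/(-159)))*(-7659) = (11158 + 14*√(-1/159))*(-7659) = (11158 + 14*(I*√159/159))*(-7659) = (11158 + 14*I*√159/159)*(-7659) = -85459122 - 35742*I*√159/53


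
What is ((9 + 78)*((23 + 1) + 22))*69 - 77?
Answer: 276061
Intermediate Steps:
((9 + 78)*((23 + 1) + 22))*69 - 77 = (87*(24 + 22))*69 - 77 = (87*46)*69 - 77 = 4002*69 - 77 = 276138 - 77 = 276061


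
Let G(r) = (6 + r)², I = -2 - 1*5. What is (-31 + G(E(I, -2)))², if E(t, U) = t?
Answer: 900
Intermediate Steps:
I = -7 (I = -2 - 5 = -7)
(-31 + G(E(I, -2)))² = (-31 + (6 - 7)²)² = (-31 + (-1)²)² = (-31 + 1)² = (-30)² = 900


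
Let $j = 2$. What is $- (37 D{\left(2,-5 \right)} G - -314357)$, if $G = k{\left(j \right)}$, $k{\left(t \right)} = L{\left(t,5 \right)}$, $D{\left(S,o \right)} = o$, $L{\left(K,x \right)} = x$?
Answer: $-313432$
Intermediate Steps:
$k{\left(t \right)} = 5$
$G = 5$
$- (37 D{\left(2,-5 \right)} G - -314357) = - (37 \left(-5\right) 5 - -314357) = - (\left(-185\right) 5 + 314357) = - (-925 + 314357) = \left(-1\right) 313432 = -313432$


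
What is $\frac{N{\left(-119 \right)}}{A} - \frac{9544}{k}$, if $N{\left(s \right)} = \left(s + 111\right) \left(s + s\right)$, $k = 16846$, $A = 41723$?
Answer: $- \frac{183064764}{351432829} \approx -0.52091$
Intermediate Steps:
$N{\left(s \right)} = 2 s \left(111 + s\right)$ ($N{\left(s \right)} = \left(111 + s\right) 2 s = 2 s \left(111 + s\right)$)
$\frac{N{\left(-119 \right)}}{A} - \frac{9544}{k} = \frac{2 \left(-119\right) \left(111 - 119\right)}{41723} - \frac{9544}{16846} = 2 \left(-119\right) \left(-8\right) \frac{1}{41723} - \frac{4772}{8423} = 1904 \cdot \frac{1}{41723} - \frac{4772}{8423} = \frac{1904}{41723} - \frac{4772}{8423} = - \frac{183064764}{351432829}$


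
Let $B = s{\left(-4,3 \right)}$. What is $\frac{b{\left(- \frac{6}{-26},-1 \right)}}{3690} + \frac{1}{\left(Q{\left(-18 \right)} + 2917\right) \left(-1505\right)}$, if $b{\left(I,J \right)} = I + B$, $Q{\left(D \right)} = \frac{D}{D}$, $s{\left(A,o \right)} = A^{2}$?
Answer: $\frac{46328876}{10533228615} \approx 0.0043984$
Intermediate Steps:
$B = 16$ ($B = \left(-4\right)^{2} = 16$)
$Q{\left(D \right)} = 1$
$b{\left(I,J \right)} = 16 + I$ ($b{\left(I,J \right)} = I + 16 = 16 + I$)
$\frac{b{\left(- \frac{6}{-26},-1 \right)}}{3690} + \frac{1}{\left(Q{\left(-18 \right)} + 2917\right) \left(-1505\right)} = \frac{16 - \frac{6}{-26}}{3690} + \frac{1}{\left(1 + 2917\right) \left(-1505\right)} = \left(16 - - \frac{3}{13}\right) \frac{1}{3690} + \frac{1}{2918} \left(- \frac{1}{1505}\right) = \left(16 + \frac{3}{13}\right) \frac{1}{3690} + \frac{1}{2918} \left(- \frac{1}{1505}\right) = \frac{211}{13} \cdot \frac{1}{3690} - \frac{1}{4391590} = \frac{211}{47970} - \frac{1}{4391590} = \frac{46328876}{10533228615}$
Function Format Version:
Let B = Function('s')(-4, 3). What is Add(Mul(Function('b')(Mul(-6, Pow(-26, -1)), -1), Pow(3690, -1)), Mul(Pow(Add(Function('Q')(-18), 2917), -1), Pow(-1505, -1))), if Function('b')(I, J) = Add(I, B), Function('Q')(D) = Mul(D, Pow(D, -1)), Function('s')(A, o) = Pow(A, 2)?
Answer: Rational(46328876, 10533228615) ≈ 0.0043984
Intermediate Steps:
B = 16 (B = Pow(-4, 2) = 16)
Function('Q')(D) = 1
Function('b')(I, J) = Add(16, I) (Function('b')(I, J) = Add(I, 16) = Add(16, I))
Add(Mul(Function('b')(Mul(-6, Pow(-26, -1)), -1), Pow(3690, -1)), Mul(Pow(Add(Function('Q')(-18), 2917), -1), Pow(-1505, -1))) = Add(Mul(Add(16, Mul(-6, Pow(-26, -1))), Pow(3690, -1)), Mul(Pow(Add(1, 2917), -1), Pow(-1505, -1))) = Add(Mul(Add(16, Mul(-6, Rational(-1, 26))), Rational(1, 3690)), Mul(Pow(2918, -1), Rational(-1, 1505))) = Add(Mul(Add(16, Rational(3, 13)), Rational(1, 3690)), Mul(Rational(1, 2918), Rational(-1, 1505))) = Add(Mul(Rational(211, 13), Rational(1, 3690)), Rational(-1, 4391590)) = Add(Rational(211, 47970), Rational(-1, 4391590)) = Rational(46328876, 10533228615)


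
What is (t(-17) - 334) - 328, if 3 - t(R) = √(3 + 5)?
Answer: -659 - 2*√2 ≈ -661.83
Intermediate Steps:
t(R) = 3 - 2*√2 (t(R) = 3 - √(3 + 5) = 3 - √8 = 3 - 2*√2)
(t(-17) - 334) - 328 = ((3 - 2*√2) - 334) - 328 = (-331 - 2*√2) - 328 = -659 - 2*√2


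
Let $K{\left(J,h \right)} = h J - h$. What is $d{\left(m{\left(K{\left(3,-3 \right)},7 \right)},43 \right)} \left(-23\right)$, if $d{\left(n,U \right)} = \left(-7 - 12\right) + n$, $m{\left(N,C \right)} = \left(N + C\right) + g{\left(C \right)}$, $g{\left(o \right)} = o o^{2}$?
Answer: $-7475$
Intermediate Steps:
$K{\left(J,h \right)} = - h + J h$ ($K{\left(J,h \right)} = J h - h = - h + J h$)
$g{\left(o \right)} = o^{3}$
$m{\left(N,C \right)} = C + N + C^{3}$ ($m{\left(N,C \right)} = \left(N + C\right) + C^{3} = \left(C + N\right) + C^{3} = C + N + C^{3}$)
$d{\left(n,U \right)} = -19 + n$
$d{\left(m{\left(K{\left(3,-3 \right)},7 \right)},43 \right)} \left(-23\right) = \left(-19 + \left(7 - 3 \left(-1 + 3\right) + 7^{3}\right)\right) \left(-23\right) = \left(-19 + \left(7 - 6 + 343\right)\right) \left(-23\right) = \left(-19 + 344\right) \left(-23\right) = 325 \left(-23\right) = -7475$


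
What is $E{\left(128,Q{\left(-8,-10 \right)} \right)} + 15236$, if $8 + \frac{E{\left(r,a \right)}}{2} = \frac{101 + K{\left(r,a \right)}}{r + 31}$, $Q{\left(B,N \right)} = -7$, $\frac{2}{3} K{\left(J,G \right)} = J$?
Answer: $\frac{2420566}{159} \approx 15224.0$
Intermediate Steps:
$K{\left(J,G \right)} = \frac{3 J}{2}$
$E{\left(r,a \right)} = -16 + \frac{2 \left(101 + \frac{3 r}{2}\right)}{31 + r}$ ($E{\left(r,a \right)} = -16 + 2 \frac{101 + \frac{3 r}{2}}{r + 31} = -16 + 2 \frac{101 + \frac{3 r}{2}}{31 + r} = -16 + \frac{2 \left(101 + \frac{3 r}{2}\right)}{31 + r}$)
$E{\left(128,Q{\left(-8,-10 \right)} \right)} + 15236 = \frac{-294 - 1664}{31 + 128} + 15236 = \frac{-294 - 1664}{159} + 15236 = \frac{1}{159} \left(-1958\right) + 15236 = - \frac{1958}{159} + 15236 = \frac{2420566}{159}$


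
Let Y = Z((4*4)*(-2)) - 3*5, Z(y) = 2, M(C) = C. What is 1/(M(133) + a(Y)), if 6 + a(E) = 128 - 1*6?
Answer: 1/249 ≈ 0.0040161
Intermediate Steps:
Y = -13 (Y = 2 - 3*5 = 2 - 15 = -13)
a(E) = 116 (a(E) = -6 + (128 - 1*6) = -6 + (128 - 6) = -6 + 122 = 116)
1/(M(133) + a(Y)) = 1/(133 + 116) = 1/249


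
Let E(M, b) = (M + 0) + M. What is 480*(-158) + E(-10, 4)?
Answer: -75860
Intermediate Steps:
E(M, b) = 2*M (E(M, b) = M + M = 2*M)
480*(-158) + E(-10, 4) = 480*(-158) + 2*(-10) = -75840 - 20 = -75860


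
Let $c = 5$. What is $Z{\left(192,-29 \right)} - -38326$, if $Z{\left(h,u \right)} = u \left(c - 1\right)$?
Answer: $38210$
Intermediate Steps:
$Z{\left(h,u \right)} = 4 u$ ($Z{\left(h,u \right)} = u \left(5 - 1\right) = u 4 = 4 u$)
$Z{\left(192,-29 \right)} - -38326 = 4 \left(-29\right) - -38326 = -116 + 38326 = 38210$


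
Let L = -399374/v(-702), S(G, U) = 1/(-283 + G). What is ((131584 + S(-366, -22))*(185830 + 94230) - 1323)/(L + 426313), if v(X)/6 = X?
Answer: 4578935506373358/52982877035 ≈ 86423.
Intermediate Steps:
v(X) = 6*X
L = 199687/2106 (L = -399374/(6*(-702)) = -399374/(-4212) = -399374*(-1/4212) = 199687/2106 ≈ 94.818)
((131584 + S(-366, -22))*(185830 + 94230) - 1323)/(L + 426313) = ((131584 + 1/(-283 - 366))*(185830 + 94230) - 1323)/(199687/2106 + 426313) = ((131584 + 1/(-649))*280060 - 1323)/(898014865/2106) = ((131584 - 1/649)*280060 - 1323)*(2106/898014865) = ((85398015/649)*280060 - 1323)*(2106/898014865) = (2174233461900/59 - 1323)*(2106/898014865) = (2174233383843/59)*(2106/898014865) = 4578935506373358/52982877035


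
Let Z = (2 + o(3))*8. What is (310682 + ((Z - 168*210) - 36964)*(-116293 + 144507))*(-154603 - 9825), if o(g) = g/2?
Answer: 334971330867976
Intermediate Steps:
o(g) = g/2 (o(g) = g*(1/2) = g/2)
Z = 28 (Z = (2 + (1/2)*3)*8 = (2 + 3/2)*8 = (7/2)*8 = 28)
(310682 + ((Z - 168*210) - 36964)*(-116293 + 144507))*(-154603 - 9825) = (310682 + ((28 - 168*210) - 36964)*(-116293 + 144507))*(-154603 - 9825) = (310682 + ((28 - 35280) - 36964)*28214)*(-164428) = (310682 + (-35252 - 36964)*28214)*(-164428) = (310682 - 72216*28214)*(-164428) = (310682 - 2037502224)*(-164428) = -2037191542*(-164428) = 334971330867976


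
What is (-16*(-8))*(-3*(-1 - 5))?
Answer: 2304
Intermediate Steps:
(-16*(-8))*(-3*(-1 - 5)) = 128*(-3*(-6)) = 128*18 = 2304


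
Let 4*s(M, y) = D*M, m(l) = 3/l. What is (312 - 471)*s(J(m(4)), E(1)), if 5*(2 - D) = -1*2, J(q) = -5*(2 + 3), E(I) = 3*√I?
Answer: 2385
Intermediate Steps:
J(q) = -25 (J(q) = -5*5 = -25)
D = 12/5 (D = 2 - (-1)*2/5 = 2 - ⅕*(-2) = 2 + ⅖ = 12/5 ≈ 2.4000)
s(M, y) = 3*M/5 (s(M, y) = (12*M/5)/4 = 3*M/5)
(312 - 471)*s(J(m(4)), E(1)) = (312 - 471)*((⅗)*(-25)) = -159*(-15) = 2385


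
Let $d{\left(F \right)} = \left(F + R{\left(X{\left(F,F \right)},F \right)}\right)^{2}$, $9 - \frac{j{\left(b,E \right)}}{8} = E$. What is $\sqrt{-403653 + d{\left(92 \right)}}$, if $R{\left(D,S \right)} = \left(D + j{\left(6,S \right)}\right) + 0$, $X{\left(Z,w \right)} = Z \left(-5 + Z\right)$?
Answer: $\sqrt{54830971} \approx 7404.8$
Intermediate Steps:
$j{\left(b,E \right)} = 72 - 8 E$
$R{\left(D,S \right)} = 72 + D - 8 S$ ($R{\left(D,S \right)} = \left(D - \left(-72 + 8 S\right)\right) + 0 = \left(72 + D - 8 S\right) + 0 = 72 + D - 8 S$)
$d{\left(F \right)} = \left(72 - 7 F + F \left(-5 + F\right)\right)^{2}$ ($d{\left(F \right)} = \left(F + \left(72 + F \left(-5 + F\right) - 8 F\right)\right)^{2} = \left(F + \left(72 - 8 F + F \left(-5 + F\right)\right)\right)^{2} = \left(72 - 7 F + F \left(-5 + F\right)\right)^{2}$)
$\sqrt{-403653 + d{\left(92 \right)}} = \sqrt{-403653 + \left(72 + 92^{2} - 1104\right)^{2}} = \sqrt{-403653 + \left(72 + 8464 - 1104\right)^{2}} = \sqrt{-403653 + 7432^{2}} = \sqrt{-403653 + 55234624} = \sqrt{54830971}$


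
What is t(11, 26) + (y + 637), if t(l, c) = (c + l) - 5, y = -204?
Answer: 465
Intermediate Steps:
t(l, c) = -5 + c + l
t(11, 26) + (y + 637) = (-5 + 26 + 11) + (-204 + 637) = 32 + 433 = 465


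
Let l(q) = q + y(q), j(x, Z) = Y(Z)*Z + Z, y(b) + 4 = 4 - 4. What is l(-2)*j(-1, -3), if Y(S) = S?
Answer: -36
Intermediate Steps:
y(b) = -4 (y(b) = -4 + (4 - 4) = -4 + 0 = -4)
j(x, Z) = Z + Z² (j(x, Z) = Z*Z + Z = Z² + Z = Z + Z²)
l(q) = -4 + q (l(q) = q - 4 = -4 + q)
l(-2)*j(-1, -3) = (-4 - 2)*(-3*(1 - 3)) = -(-18)*(-2) = -6*6 = -36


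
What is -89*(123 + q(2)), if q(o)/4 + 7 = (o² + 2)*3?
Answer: -14863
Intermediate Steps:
q(o) = -4 + 12*o² (q(o) = -28 + 4*((o² + 2)*3) = -28 + 4*((2 + o²)*3) = -28 + 4*(6 + 3*o²) = -28 + (24 + 12*o²) = -4 + 12*o²)
-89*(123 + q(2)) = -89*(123 + (-4 + 12*2²)) = -89*(123 + (-4 + 12*4)) = -89*(123 + (-4 + 48)) = -89*(123 + 44) = -89*167 = -14863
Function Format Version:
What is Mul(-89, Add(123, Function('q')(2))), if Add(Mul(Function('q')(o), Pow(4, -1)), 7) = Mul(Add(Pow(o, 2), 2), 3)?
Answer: -14863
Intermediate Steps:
Function('q')(o) = Add(-4, Mul(12, Pow(o, 2))) (Function('q')(o) = Add(-28, Mul(4, Mul(Add(Pow(o, 2), 2), 3))) = Add(-28, Mul(4, Mul(Add(2, Pow(o, 2)), 3))) = Add(-28, Mul(4, Add(6, Mul(3, Pow(o, 2))))) = Add(-28, Add(24, Mul(12, Pow(o, 2)))) = Add(-4, Mul(12, Pow(o, 2))))
Mul(-89, Add(123, Function('q')(2))) = Mul(-89, Add(123, Add(-4, Mul(12, Pow(2, 2))))) = Mul(-89, Add(123, Add(-4, Mul(12, 4)))) = Mul(-89, Add(123, Add(-4, 48))) = Mul(-89, Add(123, 44)) = Mul(-89, 167) = -14863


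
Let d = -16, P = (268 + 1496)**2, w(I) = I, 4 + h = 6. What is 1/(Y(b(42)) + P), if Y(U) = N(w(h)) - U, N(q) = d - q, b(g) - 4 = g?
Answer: 1/3111632 ≈ 3.2137e-7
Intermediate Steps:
h = 2 (h = -4 + 6 = 2)
b(g) = 4 + g
P = 3111696 (P = 1764**2 = 3111696)
N(q) = -16 - q
Y(U) = -18 - U (Y(U) = (-16 - 1*2) - U = (-16 - 2) - U = -18 - U)
1/(Y(b(42)) + P) = 1/((-18 - (4 + 42)) + 3111696) = 1/((-18 - 1*46) + 3111696) = 1/((-18 - 46) + 3111696) = 1/(-64 + 3111696) = 1/3111632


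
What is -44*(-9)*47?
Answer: 18612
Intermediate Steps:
-44*(-9)*47 = 396*47 = 18612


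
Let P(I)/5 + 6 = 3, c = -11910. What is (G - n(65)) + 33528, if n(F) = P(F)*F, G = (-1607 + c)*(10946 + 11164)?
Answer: -298826367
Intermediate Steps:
P(I) = -15 (P(I) = -30 + 5*3 = -30 + 15 = -15)
G = -298860870 (G = (-1607 - 11910)*(10946 + 11164) = -13517*22110 = -298860870)
n(F) = -15*F
(G - n(65)) + 33528 = (-298860870 - (-15)*65) + 33528 = (-298860870 - 1*(-975)) + 33528 = (-298860870 + 975) + 33528 = -298859895 + 33528 = -298826367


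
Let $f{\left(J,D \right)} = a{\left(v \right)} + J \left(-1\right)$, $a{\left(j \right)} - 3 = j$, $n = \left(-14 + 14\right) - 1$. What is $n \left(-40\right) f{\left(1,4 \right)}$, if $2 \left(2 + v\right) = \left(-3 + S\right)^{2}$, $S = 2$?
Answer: $20$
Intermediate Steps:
$n = -1$ ($n = 0 - 1 = -1$)
$v = - \frac{3}{2}$ ($v = -2 + \frac{\left(-3 + 2\right)^{2}}{2} = -2 + \frac{\left(-1\right)^{2}}{2} = -2 + \frac{1}{2} \cdot 1 = -2 + \frac{1}{2} = - \frac{3}{2} \approx -1.5$)
$a{\left(j \right)} = 3 + j$
$f{\left(J,D \right)} = \frac{3}{2} - J$ ($f{\left(J,D \right)} = \left(3 - \frac{3}{2}\right) + J \left(-1\right) = \frac{3}{2} - J$)
$n \left(-40\right) f{\left(1,4 \right)} = \left(-1\right) \left(-40\right) \left(\frac{3}{2} - 1\right) = 40 \left(\frac{3}{2} - 1\right) = 40 \cdot \frac{1}{2} = 20$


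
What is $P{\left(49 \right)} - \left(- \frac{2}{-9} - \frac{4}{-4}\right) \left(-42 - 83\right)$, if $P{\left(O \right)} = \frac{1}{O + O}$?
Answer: $\frac{134759}{882} \approx 152.79$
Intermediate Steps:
$P{\left(O \right)} = \frac{1}{2 O}$
$P{\left(49 \right)} - \left(- \frac{2}{-9} - \frac{4}{-4}\right) \left(-42 - 83\right) = \frac{1}{2 \cdot 49} - \left(- \frac{2}{-9} - \frac{4}{-4}\right) \left(-42 - 83\right) = \frac{1}{2} \cdot \frac{1}{49} - \left(\left(-2\right) \left(- \frac{1}{9}\right) - -1\right) \left(-42 - 83\right) = \frac{1}{98} - \left(\frac{2}{9} + 1\right) \left(-125\right) = \frac{1}{98} - \frac{11}{9} \left(-125\right) = \frac{1}{98} - - \frac{1375}{9} = \frac{1}{98} + \frac{1375}{9} = \frac{134759}{882}$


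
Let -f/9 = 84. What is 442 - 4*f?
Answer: 3466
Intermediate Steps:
f = -756 (f = -9*84 = -756)
442 - 4*f = 442 - 4*(-756) = 442 + 3024 = 3466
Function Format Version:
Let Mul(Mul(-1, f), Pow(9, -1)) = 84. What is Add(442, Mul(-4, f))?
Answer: 3466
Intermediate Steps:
f = -756 (f = Mul(-9, 84) = -756)
Add(442, Mul(-4, f)) = Add(442, Mul(-4, -756)) = Add(442, 3024) = 3466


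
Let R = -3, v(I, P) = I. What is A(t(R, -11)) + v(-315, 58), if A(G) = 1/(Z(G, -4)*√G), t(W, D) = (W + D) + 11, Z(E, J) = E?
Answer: -315 + I*√3/9 ≈ -315.0 + 0.19245*I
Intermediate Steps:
t(W, D) = 11 + D + W (t(W, D) = (D + W) + 11 = 11 + D + W)
A(G) = G^(-3/2) (A(G) = 1/(G*√G) = 1/(G^(3/2)) = G^(-3/2))
A(t(R, -11)) + v(-315, 58) = (11 - 11 - 3)^(-3/2) - 315 = (-3)^(-3/2) - 315 = I*√3/9 - 315 = -315 + I*√3/9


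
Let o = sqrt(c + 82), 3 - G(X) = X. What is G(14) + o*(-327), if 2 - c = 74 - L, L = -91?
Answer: -11 - 2943*I ≈ -11.0 - 2943.0*I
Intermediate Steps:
G(X) = 3 - X
c = -163 (c = 2 - (74 - 1*(-91)) = 2 - (74 + 91) = 2 - 1*165 = 2 - 165 = -163)
o = 9*I (o = sqrt(-163 + 82) = sqrt(-81) = 9*I ≈ 9.0*I)
G(14) + o*(-327) = (3 - 1*14) + (9*I)*(-327) = (3 - 14) - 2943*I = -11 - 2943*I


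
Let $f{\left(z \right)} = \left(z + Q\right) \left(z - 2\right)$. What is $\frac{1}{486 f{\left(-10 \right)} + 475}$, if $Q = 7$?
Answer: $\frac{1}{17971} \approx 5.5645 \cdot 10^{-5}$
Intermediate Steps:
$f{\left(z \right)} = \left(-2 + z\right) \left(7 + z\right)$ ($f{\left(z \right)} = \left(z + 7\right) \left(z - 2\right) = \left(7 + z\right) \left(-2 + z\right) = \left(-2 + z\right) \left(7 + z\right)$)
$\frac{1}{486 f{\left(-10 \right)} + 475} = \frac{1}{486 \left(-14 + \left(-10\right)^{2} + 5 \left(-10\right)\right) + 475} = \frac{1}{486 \left(-14 + 100 - 50\right) + 475} = \frac{1}{486 \cdot 36 + 475} = \frac{1}{17496 + 475} = \frac{1}{17971}$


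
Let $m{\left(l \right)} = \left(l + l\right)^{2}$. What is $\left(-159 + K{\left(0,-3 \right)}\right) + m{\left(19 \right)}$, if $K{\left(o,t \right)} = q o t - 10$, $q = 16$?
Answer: $1275$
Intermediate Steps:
$K{\left(o,t \right)} = -10 + 16 o t$ ($K{\left(o,t \right)} = 16 o t - 10 = -10 + 16 o t$)
$m{\left(l \right)} = 4 l^{2}$ ($m{\left(l \right)} = \left(2 l\right)^{2} = 4 l^{2}$)
$\left(-159 + K{\left(0,-3 \right)}\right) + m{\left(19 \right)} = \left(-159 - \left(10 + 0 \left(-3\right)\right)\right) + 4 \cdot 19^{2} = \left(-159 + \left(-10 + 0\right)\right) + 4 \cdot 361 = \left(-159 - 10\right) + 1444 = -169 + 1444 = 1275$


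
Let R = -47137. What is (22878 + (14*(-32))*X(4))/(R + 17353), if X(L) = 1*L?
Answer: -10543/14892 ≈ -0.70796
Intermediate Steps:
X(L) = L
(22878 + (14*(-32))*X(4))/(R + 17353) = (22878 + (14*(-32))*4)/(-47137 + 17353) = (22878 - 448*4)/(-29784) = (22878 - 1792)*(-1/29784) = 21086*(-1/29784) = -10543/14892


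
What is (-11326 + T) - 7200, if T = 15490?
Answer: -3036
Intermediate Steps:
(-11326 + T) - 7200 = (-11326 + 15490) - 7200 = 4164 - 7200 = -3036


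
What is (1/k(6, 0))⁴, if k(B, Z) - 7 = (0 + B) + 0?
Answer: 1/28561 ≈ 3.5013e-5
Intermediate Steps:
k(B, Z) = 7 + B (k(B, Z) = 7 + ((0 + B) + 0) = 7 + (B + 0) = 7 + B)
(1/k(6, 0))⁴ = (1/(7 + 6))⁴ = (1/13)⁴ = 1/28561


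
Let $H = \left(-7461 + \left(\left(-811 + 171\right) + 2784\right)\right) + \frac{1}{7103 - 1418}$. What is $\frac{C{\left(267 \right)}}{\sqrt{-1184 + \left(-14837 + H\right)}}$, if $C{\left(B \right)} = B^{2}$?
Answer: $- \frac{71289 i \sqrt{689627617365}}{121306529} \approx - 488.03 i$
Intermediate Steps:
$H = - \frac{30227144}{5685}$ ($H = \left(-7461 + \left(-640 + 2784\right)\right) + \frac{1}{5685} = \left(-7461 + 2144\right) + \frac{1}{5685} = -5317 + \frac{1}{5685} = - \frac{30227144}{5685} \approx -5317.0$)
$\frac{C{\left(267 \right)}}{\sqrt{-1184 + \left(-14837 + H\right)}} = \frac{267^{2}}{\sqrt{-1184 - \frac{114575489}{5685}}} = \frac{71289}{\sqrt{-1184 - \frac{114575489}{5685}}} = \frac{71289}{\sqrt{- \frac{121306529}{5685}}} = \frac{71289}{\frac{1}{5685} i \sqrt{689627617365}} = 71289 \left(- \frac{i \sqrt{689627617365}}{121306529}\right) = - \frac{71289 i \sqrt{689627617365}}{121306529}$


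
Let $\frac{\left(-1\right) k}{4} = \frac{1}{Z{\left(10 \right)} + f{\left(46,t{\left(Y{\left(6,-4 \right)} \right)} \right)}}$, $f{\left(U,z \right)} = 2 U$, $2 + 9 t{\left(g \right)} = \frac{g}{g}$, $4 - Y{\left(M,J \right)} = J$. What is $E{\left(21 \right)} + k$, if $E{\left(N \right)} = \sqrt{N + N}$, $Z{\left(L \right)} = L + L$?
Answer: $- \frac{1}{28} + \sqrt{42} \approx 6.445$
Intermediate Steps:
$Z{\left(L \right)} = 2 L$
$Y{\left(M,J \right)} = 4 - J$
$t{\left(g \right)} = - \frac{1}{9}$ ($t{\left(g \right)} = - \frac{2}{9} + \frac{g \frac{1}{g}}{9} = - \frac{2}{9} + \frac{1}{9} \cdot 1 = - \frac{2}{9} + \frac{1}{9} = - \frac{1}{9}$)
$E{\left(N \right)} = \sqrt{2} \sqrt{N}$ ($E{\left(N \right)} = \sqrt{2 N} = \sqrt{2} \sqrt{N}$)
$k = - \frac{1}{28}$ ($k = - \frac{4}{2 \cdot 10 + 2 \cdot 46} = - \frac{4}{20 + 92} = - \frac{4}{112} = \left(-4\right) \frac{1}{112} = - \frac{1}{28} \approx -0.035714$)
$E{\left(21 \right)} + k = \sqrt{2} \sqrt{21} - \frac{1}{28} = \sqrt{42} - \frac{1}{28} = - \frac{1}{28} + \sqrt{42}$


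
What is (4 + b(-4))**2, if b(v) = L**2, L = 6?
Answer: 1600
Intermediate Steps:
b(v) = 36 (b(v) = 6**2 = 36)
(4 + b(-4))**2 = (4 + 36)**2 = 40**2 = 1600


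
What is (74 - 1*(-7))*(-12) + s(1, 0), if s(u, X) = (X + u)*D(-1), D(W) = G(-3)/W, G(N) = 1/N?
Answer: -2915/3 ≈ -971.67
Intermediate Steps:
D(W) = -1/(3*W) (D(W) = 1/((-3)*W) = -1/(3*W))
s(u, X) = X/3 + u/3 (s(u, X) = (X + u)*(-⅓/(-1)) = (X + u)*(-⅓*(-1)) = (X + u)*(⅓) = X/3 + u/3)
(74 - 1*(-7))*(-12) + s(1, 0) = (74 - 1*(-7))*(-12) + ((⅓)*0 + (⅓)*1) = (74 + 7)*(-12) + (0 + ⅓) = 81*(-12) + ⅓ = -972 + ⅓ = -2915/3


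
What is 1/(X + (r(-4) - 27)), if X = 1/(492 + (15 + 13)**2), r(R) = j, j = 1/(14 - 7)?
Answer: -8932/239881 ≈ -0.037235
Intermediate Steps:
j = 1/7 ≈ 0.14286
r(R) = 1/7
X = 1/1276 (X = 1/(492 + 28**2) = 1/(492 + 784) = 1/1276 ≈ 0.00078370)
1/(X + (r(-4) - 27)) = 1/(1/1276 + (1/7 - 27)) = 1/(1/1276 - 188/7) = 1/(-239881/8932) = -8932/239881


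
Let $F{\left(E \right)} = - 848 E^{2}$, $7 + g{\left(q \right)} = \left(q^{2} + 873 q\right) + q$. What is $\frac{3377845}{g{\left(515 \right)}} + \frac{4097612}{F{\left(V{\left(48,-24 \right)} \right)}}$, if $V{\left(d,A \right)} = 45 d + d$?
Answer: $\frac{54538423040309}{11552055054336} \approx 4.7211$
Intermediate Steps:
$V{\left(d,A \right)} = 46 d$
$g{\left(q \right)} = -7 + q^{2} + 874 q$ ($g{\left(q \right)} = -7 + \left(\left(q^{2} + 873 q\right) + q\right) = -7 + \left(q^{2} + 874 q\right) = -7 + q^{2} + 874 q$)
$\frac{3377845}{g{\left(515 \right)}} + \frac{4097612}{F{\left(V{\left(48,-24 \right)} \right)}} = \frac{3377845}{-7 + 515^{2} + 874 \cdot 515} + \frac{4097612}{\left(-848\right) \left(46 \cdot 48\right)^{2}} = \frac{3377845}{-7 + 265225 + 450110} + \frac{4097612}{\left(-848\right) 2208^{2}} = \frac{3377845}{715328} + \frac{4097612}{\left(-848\right) 4875264} = 3377845 \cdot \frac{1}{715328} + \frac{4097612}{-4134223872} = \frac{3377845}{715328} + 4097612 \left(- \frac{1}{4134223872}\right) = \frac{3377845}{715328} - \frac{1024403}{1033555968} = \frac{54538423040309}{11552055054336}$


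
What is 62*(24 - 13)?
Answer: 682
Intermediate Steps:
62*(24 - 13) = 62*11 = 682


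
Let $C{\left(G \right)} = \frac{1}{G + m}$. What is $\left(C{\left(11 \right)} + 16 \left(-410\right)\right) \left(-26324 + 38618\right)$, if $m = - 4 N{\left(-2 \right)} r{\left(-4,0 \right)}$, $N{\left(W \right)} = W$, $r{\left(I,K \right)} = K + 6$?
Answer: $- \frac{4758257466}{59} \approx -8.0648 \cdot 10^{7}$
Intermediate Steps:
$r{\left(I,K \right)} = 6 + K$
$m = 48$ ($m = \left(-4\right) \left(-2\right) \left(6 + 0\right) = 8 \cdot 6 = 48$)
$C{\left(G \right)} = \frac{1}{48 + G}$ ($C{\left(G \right)} = \frac{1}{G + 48} = \frac{1}{48 + G}$)
$\left(C{\left(11 \right)} + 16 \left(-410\right)\right) \left(-26324 + 38618\right) = \left(\frac{1}{48 + 11} + 16 \left(-410\right)\right) \left(-26324 + 38618\right) = \left(\frac{1}{59} - 6560\right) 12294 = \left(- \frac{387039}{59}\right) 12294 = - \frac{4758257466}{59}$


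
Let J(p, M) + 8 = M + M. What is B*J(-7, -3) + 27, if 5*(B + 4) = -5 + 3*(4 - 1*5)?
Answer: 527/5 ≈ 105.40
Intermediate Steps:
J(p, M) = -8 + 2*M (J(p, M) = -8 + (M + M) = -8 + 2*M)
B = -28/5 (B = -4 + (-5 + 3*(4 - 1*5))/5 = -4 + (-5 + 3*(4 - 5))/5 = -4 + (-5 + 3*(-1))/5 = -4 + (-5 - 3)/5 = -4 + (⅕)*(-8) = -4 - 8/5 = -28/5 ≈ -5.6000)
B*J(-7, -3) + 27 = -28*(-8 + 2*(-3))/5 + 27 = -28*(-8 - 6)/5 + 27 = -28/5*(-14) + 27 = 392/5 + 27 = 527/5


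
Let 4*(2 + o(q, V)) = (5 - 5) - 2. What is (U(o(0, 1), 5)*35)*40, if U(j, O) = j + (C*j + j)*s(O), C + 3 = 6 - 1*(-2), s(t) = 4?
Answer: -87500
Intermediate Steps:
C = 5 (C = -3 + (6 - 1*(-2)) = -3 + (6 + 2) = -3 + 8 = 5)
o(q, V) = -5/2 (o(q, V) = -2 + ((5 - 5) - 2)/4 = -2 + (0 - 2)/4 = -2 + (1/4)*(-2) = -2 - 1/2 = -5/2)
U(j, O) = 25*j (U(j, O) = j + (5*j + j)*4 = j + (6*j)*4 = j + 24*j = 25*j)
(U(o(0, 1), 5)*35)*40 = ((25*(-5/2))*35)*40 = -125/2*35*40 = -4375/2*40 = -87500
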